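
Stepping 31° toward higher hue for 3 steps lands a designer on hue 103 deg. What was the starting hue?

10°

3 steps of 31° (toward higher hue) give a net shift of +93°.
Start = end − shift: 103 − 93 = 10°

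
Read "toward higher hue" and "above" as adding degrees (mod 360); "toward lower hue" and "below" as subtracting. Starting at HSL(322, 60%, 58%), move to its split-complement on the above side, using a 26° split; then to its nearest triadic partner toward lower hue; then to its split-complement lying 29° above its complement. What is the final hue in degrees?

257°

+206° (split-comp 26° ↑): 322 + 206 = 528 → 528 − 360 = 168°
−120° (triadic ↓): 168 − 120 = 48°
+209° (split-comp 29° ↑): 48 + 209 = 257°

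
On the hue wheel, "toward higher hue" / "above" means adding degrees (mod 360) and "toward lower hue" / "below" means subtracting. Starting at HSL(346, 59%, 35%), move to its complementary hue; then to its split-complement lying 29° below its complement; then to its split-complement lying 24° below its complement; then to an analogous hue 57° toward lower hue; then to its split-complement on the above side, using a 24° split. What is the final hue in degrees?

260°

+180° (complement): 346 + 180 = 526 → 526 − 360 = 166°
+151° (split-comp 29° ↓): 166 + 151 = 317°
+156° (split-comp 24° ↓): 317 + 156 = 473 → 473 − 360 = 113°
−57° (analog 57° ↓): 113 − 57 = 56°
+204° (split-comp 24° ↑): 56 + 204 = 260°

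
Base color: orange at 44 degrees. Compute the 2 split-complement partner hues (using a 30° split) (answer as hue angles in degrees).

194° and 254°

Complement of 44 degrees: 44 + 180 = 224°
224 − 30 = 194°
224 + 30 = 254°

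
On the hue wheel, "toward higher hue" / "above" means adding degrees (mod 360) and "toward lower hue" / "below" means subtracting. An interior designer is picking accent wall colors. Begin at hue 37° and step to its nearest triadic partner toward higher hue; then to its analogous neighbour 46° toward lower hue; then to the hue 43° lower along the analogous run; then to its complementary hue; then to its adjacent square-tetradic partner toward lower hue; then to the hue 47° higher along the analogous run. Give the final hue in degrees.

37 + 120 = 157°   (triadic ↑)
157 − 46 = 111°   (analog 46° ↓)
111 − 43 = 68°   (analog 43° ↓)
68 + 180 = 248°   (complement)
248 − 90 = 158°   (square ↓)
158 + 47 = 205°   (analog 47° ↑)

205°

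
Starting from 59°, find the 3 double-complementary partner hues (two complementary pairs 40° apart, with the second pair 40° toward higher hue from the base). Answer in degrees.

99°, 239° and 279°

A rectangular tetradic uses two complementary pairs 40° apart: offsets 0°, 40°, 180°, 220°.
59 + 40 = 99°
59 + 180 = 239°
59 + 220 = 279°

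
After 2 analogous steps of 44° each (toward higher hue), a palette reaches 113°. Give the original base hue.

25°

2 steps of 44° (toward higher hue) give a net shift of +88°.
Start = end − shift: 113 − 88 = 25°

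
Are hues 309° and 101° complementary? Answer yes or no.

no

Angular distance: |309 − 101| = 208; shorter arc = 360 − 208 = 152°.
Complementary requires 180°.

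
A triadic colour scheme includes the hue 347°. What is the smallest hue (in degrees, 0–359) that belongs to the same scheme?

A triad places three hues 120° apart.
The full set through 347° is {107°, 227°, 347°}.

107°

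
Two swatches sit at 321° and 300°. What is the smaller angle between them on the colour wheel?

21°

|321 − 300| = 21.
21 ≤ 180, so the shorter arc is 21°.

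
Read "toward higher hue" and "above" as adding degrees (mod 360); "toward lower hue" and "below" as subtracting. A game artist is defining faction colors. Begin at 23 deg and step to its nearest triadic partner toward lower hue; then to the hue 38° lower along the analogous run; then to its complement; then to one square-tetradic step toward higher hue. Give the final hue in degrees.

−120° (triadic ↓): 23 − 120 = -97 → -97 + 360 = 263°
−38° (analog 38° ↓): 263 − 38 = 225°
+180° (complement): 225 + 180 = 405 → 405 − 360 = 45°
+90° (square ↑): 45 + 90 = 135°

135°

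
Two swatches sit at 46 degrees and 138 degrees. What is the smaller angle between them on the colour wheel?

|46 − 138| = 92.
92 ≤ 180, so the shorter arc is 92°.

92°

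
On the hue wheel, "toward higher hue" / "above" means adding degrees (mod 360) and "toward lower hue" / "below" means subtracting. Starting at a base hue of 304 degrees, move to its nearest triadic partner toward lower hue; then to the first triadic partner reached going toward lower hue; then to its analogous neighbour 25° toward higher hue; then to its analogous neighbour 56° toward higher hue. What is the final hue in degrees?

304 − 120 = 184°   (triadic ↓)
184 − 120 = 64°   (triadic ↓)
64 + 25 = 89°   (analog 25° ↑)
89 + 56 = 145°   (analog 56° ↑)

145°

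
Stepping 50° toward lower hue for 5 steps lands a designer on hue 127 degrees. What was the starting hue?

17°

5 steps of 50° (toward lower hue) give a net shift of −250°.
Start = end − shift: 127 + 250 = 377 → 377 − 360 = 17°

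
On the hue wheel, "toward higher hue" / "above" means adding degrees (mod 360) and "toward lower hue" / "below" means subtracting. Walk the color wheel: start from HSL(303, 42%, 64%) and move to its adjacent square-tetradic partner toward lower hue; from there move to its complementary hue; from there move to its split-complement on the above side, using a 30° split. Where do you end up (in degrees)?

243°

−90° (square ↓): 303 − 90 = 213°
+180° (complement): 213 + 180 = 393 → 393 − 360 = 33°
+210° (split-comp 30° ↑): 33 + 210 = 243°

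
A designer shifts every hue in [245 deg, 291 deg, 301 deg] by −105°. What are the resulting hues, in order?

245 − 105 = 140°
291 − 105 = 186°
301 − 105 = 196°

140°, 186°, 196°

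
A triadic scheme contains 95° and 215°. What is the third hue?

A triad spaces three hues 120° apart.
The full set is {95°, 215°, 335°}.

335°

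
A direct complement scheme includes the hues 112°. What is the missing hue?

292°

The complement sits 180° across the wheel.
The full set through 112° is {112°, 292°}.
Given {112°}, the missing hue is 292°.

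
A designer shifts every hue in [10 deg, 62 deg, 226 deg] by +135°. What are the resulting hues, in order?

145°, 197°, 1°

10 + 135 = 145°
62 + 135 = 197°
226 + 135 = 361 → 361 − 360 = 1°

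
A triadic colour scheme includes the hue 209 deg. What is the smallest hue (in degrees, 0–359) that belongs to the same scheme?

89°

A triad places three hues 120° apart.
The full set through 209° is {89°, 209°, 329°}.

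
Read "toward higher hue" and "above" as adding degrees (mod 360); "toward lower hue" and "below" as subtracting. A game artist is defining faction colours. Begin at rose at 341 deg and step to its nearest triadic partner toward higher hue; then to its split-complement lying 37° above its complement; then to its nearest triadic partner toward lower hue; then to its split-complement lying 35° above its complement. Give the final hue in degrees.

53°

+120° (triadic ↑): 341 + 120 = 461 → 461 − 360 = 101°
+217° (split-comp 37° ↑): 101 + 217 = 318°
−120° (triadic ↓): 318 − 120 = 198°
+215° (split-comp 35° ↑): 198 + 215 = 413 → 413 − 360 = 53°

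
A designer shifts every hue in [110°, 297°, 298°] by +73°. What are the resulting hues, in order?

110 + 73 = 183°
297 + 73 = 370 → 370 − 360 = 10°
298 + 73 = 371 → 371 − 360 = 11°

183°, 10°, 11°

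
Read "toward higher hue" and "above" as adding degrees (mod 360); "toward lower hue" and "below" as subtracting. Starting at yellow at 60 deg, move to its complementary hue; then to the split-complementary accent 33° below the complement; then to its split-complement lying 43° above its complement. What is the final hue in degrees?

250°

60 + 180 = 240°   (complement)
240 + 147 = 387 → 387 − 360 = 27°   (split-comp 33° ↓)
27 + 223 = 250°   (split-comp 43° ↑)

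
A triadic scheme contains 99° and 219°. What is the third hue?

339°

A triad spaces three hues 120° apart.
The full set is {99°, 219°, 339°}.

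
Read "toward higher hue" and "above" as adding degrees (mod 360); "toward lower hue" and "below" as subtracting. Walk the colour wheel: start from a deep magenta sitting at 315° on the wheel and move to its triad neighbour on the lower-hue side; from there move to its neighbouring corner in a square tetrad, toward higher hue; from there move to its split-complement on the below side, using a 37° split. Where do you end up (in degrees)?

−120° (triadic ↓): 315 − 120 = 195°
+90° (square ↑): 195 + 90 = 285°
+143° (split-comp 37° ↓): 285 + 143 = 428 → 428 − 360 = 68°

68°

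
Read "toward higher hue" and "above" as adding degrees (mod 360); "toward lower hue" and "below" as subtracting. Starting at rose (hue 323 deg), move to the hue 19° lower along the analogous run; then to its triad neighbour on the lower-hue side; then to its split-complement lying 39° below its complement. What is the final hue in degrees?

325°

−19° (analog 19° ↓): 323 − 19 = 304°
−120° (triadic ↓): 304 − 120 = 184°
+141° (split-comp 39° ↓): 184 + 141 = 325°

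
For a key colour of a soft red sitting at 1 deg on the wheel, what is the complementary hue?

181°

1 + 180 = 181°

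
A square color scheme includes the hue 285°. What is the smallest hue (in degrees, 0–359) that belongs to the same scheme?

A square tetradic scheme places four hues every 90°.
The full set through 285° is {15°, 105°, 195°, 285°}.

15°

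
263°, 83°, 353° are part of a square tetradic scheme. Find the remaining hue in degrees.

173°

A square tetradic scheme places four hues every 90°.
The full set through 83° is {83°, 173°, 263°, 353°}.
Given {83°, 263°, 353°}, the missing hue is 173°.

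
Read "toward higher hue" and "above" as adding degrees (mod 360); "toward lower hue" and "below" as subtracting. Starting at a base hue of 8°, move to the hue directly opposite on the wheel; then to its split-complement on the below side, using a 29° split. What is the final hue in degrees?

+180° (complement): 8 + 180 = 188°
+151° (split-comp 29° ↓): 188 + 151 = 339°

339°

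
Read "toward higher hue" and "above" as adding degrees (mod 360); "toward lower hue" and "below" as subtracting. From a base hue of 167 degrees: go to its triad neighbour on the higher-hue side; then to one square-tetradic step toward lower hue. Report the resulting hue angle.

197°

167 + 120 = 287°   (triadic ↑)
287 − 90 = 197°   (square ↓)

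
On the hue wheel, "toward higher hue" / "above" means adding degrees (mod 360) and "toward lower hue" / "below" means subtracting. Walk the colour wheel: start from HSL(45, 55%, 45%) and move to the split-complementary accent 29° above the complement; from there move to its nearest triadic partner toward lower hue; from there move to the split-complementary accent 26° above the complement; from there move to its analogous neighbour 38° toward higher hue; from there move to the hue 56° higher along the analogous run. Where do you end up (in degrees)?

74°

45 + 209 = 254°   (split-comp 29° ↑)
254 − 120 = 134°   (triadic ↓)
134 + 206 = 340°   (split-comp 26° ↑)
340 + 38 = 378 → 378 − 360 = 18°   (analog 38° ↑)
18 + 56 = 74°   (analog 56° ↑)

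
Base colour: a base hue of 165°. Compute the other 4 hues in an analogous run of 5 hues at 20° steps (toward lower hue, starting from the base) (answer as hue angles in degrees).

Analogous hues sit every 20° along the wheel.
165 − 20 = 145°
165 − 40 = 125°
165 − 60 = 105°
165 − 80 = 85°

145°, 125°, 105°, and 85°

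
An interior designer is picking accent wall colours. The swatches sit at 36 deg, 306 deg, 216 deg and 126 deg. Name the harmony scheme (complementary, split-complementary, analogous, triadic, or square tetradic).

square tetradic

Sort the hues: 36°, 126°, 216°, 306°.
Successive gaps around the wheel: 90°, 90°, 90°, 90°.
Four hues every 90° form a square tetradic scheme.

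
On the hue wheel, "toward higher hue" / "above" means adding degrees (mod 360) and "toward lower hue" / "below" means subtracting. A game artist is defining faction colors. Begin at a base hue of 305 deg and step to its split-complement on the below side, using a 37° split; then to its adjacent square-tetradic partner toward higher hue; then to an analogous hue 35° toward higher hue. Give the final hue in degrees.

213°

+143° (split-comp 37° ↓): 305 + 143 = 448 → 448 − 360 = 88°
+90° (square ↑): 88 + 90 = 178°
+35° (analog 35° ↑): 178 + 35 = 213°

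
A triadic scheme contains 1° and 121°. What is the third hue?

241°

A triad spaces three hues 120° apart.
The full set is {1°, 121°, 241°}.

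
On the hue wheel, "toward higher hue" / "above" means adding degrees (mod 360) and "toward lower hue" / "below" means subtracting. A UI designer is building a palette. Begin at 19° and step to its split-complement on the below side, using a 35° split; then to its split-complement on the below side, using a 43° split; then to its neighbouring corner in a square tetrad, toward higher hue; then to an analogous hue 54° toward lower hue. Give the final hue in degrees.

337°

19 + 145 = 164°   (split-comp 35° ↓)
164 + 137 = 301°   (split-comp 43° ↓)
301 + 90 = 391 → 391 − 360 = 31°   (square ↑)
31 − 54 = -23 → -23 + 360 = 337°   (analog 54° ↓)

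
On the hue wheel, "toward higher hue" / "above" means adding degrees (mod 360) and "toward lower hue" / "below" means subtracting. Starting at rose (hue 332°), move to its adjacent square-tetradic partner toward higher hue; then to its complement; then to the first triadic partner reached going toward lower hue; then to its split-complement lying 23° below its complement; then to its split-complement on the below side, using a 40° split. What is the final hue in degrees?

square ↑ +90°: 332 + 90 = 422 → 422 − 360 = 62°
complement +180°: 62 + 180 = 242°
triadic ↓ −120°: 242 − 120 = 122°
split-comp 23° ↓ +157°: 122 + 157 = 279°
split-comp 40° ↓ +140°: 279 + 140 = 419 → 419 − 360 = 59°

59°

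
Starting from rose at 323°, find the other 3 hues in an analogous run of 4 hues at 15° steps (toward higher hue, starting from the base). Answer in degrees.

323 + 15 = 338°
323 + 30 = 353°
323 + 45 = 368 → 368 − 360 = 8°

338°, 353°, and 8°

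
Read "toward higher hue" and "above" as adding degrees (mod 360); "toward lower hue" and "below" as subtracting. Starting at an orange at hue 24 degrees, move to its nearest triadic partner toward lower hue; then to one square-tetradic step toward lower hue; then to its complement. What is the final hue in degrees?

354°

triadic ↓ −120°: 24 − 120 = -96 → -96 + 360 = 264°
square ↓ −90°: 264 − 90 = 174°
complement +180°: 174 + 180 = 354°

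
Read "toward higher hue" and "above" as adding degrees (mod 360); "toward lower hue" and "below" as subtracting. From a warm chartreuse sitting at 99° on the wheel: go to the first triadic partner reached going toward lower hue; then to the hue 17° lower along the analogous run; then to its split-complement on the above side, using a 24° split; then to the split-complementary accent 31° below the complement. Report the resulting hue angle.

315°

−120° (triadic ↓): 99 − 120 = -21 → -21 + 360 = 339°
−17° (analog 17° ↓): 339 − 17 = 322°
+204° (split-comp 24° ↑): 322 + 204 = 526 → 526 − 360 = 166°
+149° (split-comp 31° ↓): 166 + 149 = 315°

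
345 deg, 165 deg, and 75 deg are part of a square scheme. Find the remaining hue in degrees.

A square tetradic scheme places four hues every 90°.
The full set through 75° is {75°, 165°, 255°, 345°}.
Given {75°, 165°, 345°}, the missing hue is 255°.

255°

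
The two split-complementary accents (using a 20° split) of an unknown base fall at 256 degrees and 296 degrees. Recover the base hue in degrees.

96°

The accents sit 20° either side of the complement, so the complement is their short-arc midpoint on the wheel.
Short-arc midpoint of 256° and 296°: 276°.
Base is 180° from the complement: 276 − 180 = 96°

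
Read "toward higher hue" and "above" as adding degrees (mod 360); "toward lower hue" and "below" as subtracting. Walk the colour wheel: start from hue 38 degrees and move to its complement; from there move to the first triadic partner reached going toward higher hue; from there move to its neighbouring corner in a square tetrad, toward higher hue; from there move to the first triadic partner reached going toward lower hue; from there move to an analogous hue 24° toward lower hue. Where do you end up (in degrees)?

+180° (complement): 38 + 180 = 218°
+120° (triadic ↑): 218 + 120 = 338°
+90° (square ↑): 338 + 90 = 428 → 428 − 360 = 68°
−120° (triadic ↓): 68 − 120 = -52 → -52 + 360 = 308°
−24° (analog 24° ↓): 308 − 24 = 284°

284°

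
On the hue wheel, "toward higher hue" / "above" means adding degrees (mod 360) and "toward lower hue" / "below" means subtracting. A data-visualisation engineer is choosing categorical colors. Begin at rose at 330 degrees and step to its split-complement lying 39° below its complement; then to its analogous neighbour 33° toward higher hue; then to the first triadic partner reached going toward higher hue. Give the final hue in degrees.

330 + 141 = 471 → 471 − 360 = 111°   (split-comp 39° ↓)
111 + 33 = 144°   (analog 33° ↑)
144 + 120 = 264°   (triadic ↑)

264°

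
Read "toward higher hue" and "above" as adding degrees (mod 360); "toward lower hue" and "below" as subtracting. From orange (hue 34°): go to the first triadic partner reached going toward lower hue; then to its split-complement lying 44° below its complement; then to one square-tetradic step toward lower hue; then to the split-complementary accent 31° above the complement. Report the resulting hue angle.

−120° (triadic ↓): 34 − 120 = -86 → -86 + 360 = 274°
+136° (split-comp 44° ↓): 274 + 136 = 410 → 410 − 360 = 50°
−90° (square ↓): 50 − 90 = -40 → -40 + 360 = 320°
+211° (split-comp 31° ↑): 320 + 211 = 531 → 531 − 360 = 171°

171°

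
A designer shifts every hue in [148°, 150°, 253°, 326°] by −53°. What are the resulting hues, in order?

95°, 97°, 200°, 273°

148 − 53 = 95°
150 − 53 = 97°
253 − 53 = 200°
326 − 53 = 273°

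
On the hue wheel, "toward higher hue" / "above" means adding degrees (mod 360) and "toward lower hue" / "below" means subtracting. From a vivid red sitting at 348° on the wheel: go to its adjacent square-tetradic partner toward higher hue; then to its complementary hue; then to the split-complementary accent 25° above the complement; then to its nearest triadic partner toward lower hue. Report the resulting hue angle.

343°

348 + 90 = 438 → 438 − 360 = 78°   (square ↑)
78 + 180 = 258°   (complement)
258 + 205 = 463 → 463 − 360 = 103°   (split-comp 25° ↑)
103 − 120 = -17 → -17 + 360 = 343°   (triadic ↓)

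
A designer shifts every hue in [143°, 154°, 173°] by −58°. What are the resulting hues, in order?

85°, 96°, 115°

143 − 58 = 85°
154 − 58 = 96°
173 − 58 = 115°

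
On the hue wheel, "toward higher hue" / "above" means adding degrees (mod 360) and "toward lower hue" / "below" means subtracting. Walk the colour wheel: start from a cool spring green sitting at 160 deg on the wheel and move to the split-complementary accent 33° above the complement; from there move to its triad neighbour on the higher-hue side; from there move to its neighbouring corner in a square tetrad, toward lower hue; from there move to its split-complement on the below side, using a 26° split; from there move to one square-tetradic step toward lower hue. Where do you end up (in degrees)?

160 + 213 = 373 → 373 − 360 = 13°   (split-comp 33° ↑)
13 + 120 = 133°   (triadic ↑)
133 − 90 = 43°   (square ↓)
43 + 154 = 197°   (split-comp 26° ↓)
197 − 90 = 107°   (square ↓)

107°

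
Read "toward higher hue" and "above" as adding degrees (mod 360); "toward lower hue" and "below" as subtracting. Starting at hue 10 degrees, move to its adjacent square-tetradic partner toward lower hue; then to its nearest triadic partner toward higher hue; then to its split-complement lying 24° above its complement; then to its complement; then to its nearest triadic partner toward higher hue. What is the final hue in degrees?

−90° (square ↓): 10 − 90 = -80 → -80 + 360 = 280°
+120° (triadic ↑): 280 + 120 = 400 → 400 − 360 = 40°
+204° (split-comp 24° ↑): 40 + 204 = 244°
+180° (complement): 244 + 180 = 424 → 424 − 360 = 64°
+120° (triadic ↑): 64 + 120 = 184°

184°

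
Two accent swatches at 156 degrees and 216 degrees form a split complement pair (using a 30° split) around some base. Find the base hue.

6°

The accents sit 30° either side of the complement, so the complement is their short-arc midpoint on the wheel.
Short-arc midpoint of 156° and 216°: 186°.
Base is 180° from the complement: 186 − 180 = 6°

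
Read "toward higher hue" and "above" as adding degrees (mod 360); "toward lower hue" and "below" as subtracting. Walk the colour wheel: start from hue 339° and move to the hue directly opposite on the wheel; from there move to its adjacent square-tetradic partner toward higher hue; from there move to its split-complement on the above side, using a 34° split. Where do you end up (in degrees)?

339 + 180 = 519 → 519 − 360 = 159°   (complement)
159 + 90 = 249°   (square ↑)
249 + 214 = 463 → 463 − 360 = 103°   (split-comp 34° ↑)

103°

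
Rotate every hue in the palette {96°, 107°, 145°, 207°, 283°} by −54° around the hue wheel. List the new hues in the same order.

96 − 54 = 42°
107 − 54 = 53°
145 − 54 = 91°
207 − 54 = 153°
283 − 54 = 229°

42°, 53°, 91°, 153°, 229°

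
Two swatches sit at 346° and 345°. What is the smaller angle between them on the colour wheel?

1°

|346 − 345| = 1.
1 ≤ 180, so the shorter arc is 1°.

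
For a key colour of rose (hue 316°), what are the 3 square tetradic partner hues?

A square tetradic scheme places four hues every 90°.
316 + 90 = 406 → 406 − 360 = 46°
316 + 180 = 496 → 496 − 360 = 136°
316 + 270 = 586 → 586 − 360 = 226°

46°, 136° and 226°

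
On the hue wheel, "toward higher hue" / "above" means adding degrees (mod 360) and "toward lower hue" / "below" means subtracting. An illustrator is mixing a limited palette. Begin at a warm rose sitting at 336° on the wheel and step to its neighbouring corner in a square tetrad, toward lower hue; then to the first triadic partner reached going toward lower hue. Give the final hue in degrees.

126°

−90° (square ↓): 336 − 90 = 246°
−120° (triadic ↓): 246 − 120 = 126°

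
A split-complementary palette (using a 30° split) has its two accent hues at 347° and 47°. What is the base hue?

197°

The accents sit 30° either side of the complement, so the complement is their short-arc midpoint on the wheel.
Short-arc midpoint of 347° and 47°: 17°.
Base is 180° from the complement: 17 − 180 = -163 → -163 + 360 = 197°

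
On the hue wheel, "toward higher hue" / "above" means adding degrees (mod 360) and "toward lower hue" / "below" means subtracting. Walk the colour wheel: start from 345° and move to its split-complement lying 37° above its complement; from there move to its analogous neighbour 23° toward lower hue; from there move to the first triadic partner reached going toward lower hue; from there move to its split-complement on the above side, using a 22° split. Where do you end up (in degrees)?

345 + 217 = 562 → 562 − 360 = 202°   (split-comp 37° ↑)
202 − 23 = 179°   (analog 23° ↓)
179 − 120 = 59°   (triadic ↓)
59 + 202 = 261°   (split-comp 22° ↑)

261°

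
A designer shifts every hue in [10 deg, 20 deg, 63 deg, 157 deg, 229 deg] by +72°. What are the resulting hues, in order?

10 + 72 = 82°
20 + 72 = 92°
63 + 72 = 135°
157 + 72 = 229°
229 + 72 = 301°

82°, 92°, 135°, 229°, 301°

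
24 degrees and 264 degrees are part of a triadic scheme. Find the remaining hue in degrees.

A triad places three hues 120° apart.
The full set through 24° is {24°, 144°, 264°}.
Given {24°, 264°}, the missing hue is 144°.

144°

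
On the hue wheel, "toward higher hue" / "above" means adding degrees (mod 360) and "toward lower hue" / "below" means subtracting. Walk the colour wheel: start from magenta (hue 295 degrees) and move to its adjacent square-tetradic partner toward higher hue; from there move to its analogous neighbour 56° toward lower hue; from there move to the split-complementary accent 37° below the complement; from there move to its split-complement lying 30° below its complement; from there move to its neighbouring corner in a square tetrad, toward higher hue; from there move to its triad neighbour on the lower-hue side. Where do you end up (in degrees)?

232°

square ↑ +90°: 295 + 90 = 385 → 385 − 360 = 25°
analog 56° ↓ −56°: 25 − 56 = -31 → -31 + 360 = 329°
split-comp 37° ↓ +143°: 329 + 143 = 472 → 472 − 360 = 112°
split-comp 30° ↓ +150°: 112 + 150 = 262°
square ↑ +90°: 262 + 90 = 352°
triadic ↓ −120°: 352 − 120 = 232°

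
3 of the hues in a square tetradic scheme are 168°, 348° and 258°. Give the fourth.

A square tetradic scheme places four hues every 90°.
The full set through 168° is {78°, 168°, 258°, 348°}.
Given {168°, 258°, 348°}, the missing hue is 78°.

78°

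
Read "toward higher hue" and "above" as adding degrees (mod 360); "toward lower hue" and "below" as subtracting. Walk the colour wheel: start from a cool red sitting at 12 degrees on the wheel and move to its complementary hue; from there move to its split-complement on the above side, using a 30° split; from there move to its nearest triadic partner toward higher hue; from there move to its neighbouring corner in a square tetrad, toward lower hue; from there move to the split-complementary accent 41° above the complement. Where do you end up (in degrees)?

293°

+180° (complement): 12 + 180 = 192°
+210° (split-comp 30° ↑): 192 + 210 = 402 → 402 − 360 = 42°
+120° (triadic ↑): 42 + 120 = 162°
−90° (square ↓): 162 − 90 = 72°
+221° (split-comp 41° ↑): 72 + 221 = 293°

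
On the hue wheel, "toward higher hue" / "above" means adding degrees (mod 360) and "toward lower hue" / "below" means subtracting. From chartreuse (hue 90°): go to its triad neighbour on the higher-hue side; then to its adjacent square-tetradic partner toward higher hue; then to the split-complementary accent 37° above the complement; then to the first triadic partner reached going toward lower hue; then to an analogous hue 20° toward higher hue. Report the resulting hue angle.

triadic ↑ +120°: 90 + 120 = 210°
square ↑ +90°: 210 + 90 = 300°
split-comp 37° ↑ +217°: 300 + 217 = 517 → 517 − 360 = 157°
triadic ↓ −120°: 157 − 120 = 37°
analog 20° ↑ +20°: 37 + 20 = 57°

57°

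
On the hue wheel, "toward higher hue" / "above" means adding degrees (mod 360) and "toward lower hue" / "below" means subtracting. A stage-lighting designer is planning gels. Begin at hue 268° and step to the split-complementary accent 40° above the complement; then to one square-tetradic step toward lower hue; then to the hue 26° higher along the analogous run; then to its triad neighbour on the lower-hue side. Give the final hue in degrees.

+220° (split-comp 40° ↑): 268 + 220 = 488 → 488 − 360 = 128°
−90° (square ↓): 128 − 90 = 38°
+26° (analog 26° ↑): 38 + 26 = 64°
−120° (triadic ↓): 64 − 120 = -56 → -56 + 360 = 304°

304°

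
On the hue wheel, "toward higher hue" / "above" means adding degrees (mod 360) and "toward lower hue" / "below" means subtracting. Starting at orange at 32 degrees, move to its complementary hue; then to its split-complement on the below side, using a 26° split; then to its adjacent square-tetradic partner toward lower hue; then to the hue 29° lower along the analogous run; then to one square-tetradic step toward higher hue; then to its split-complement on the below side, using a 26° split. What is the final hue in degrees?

131°

complement +180°: 32 + 180 = 212°
split-comp 26° ↓ +154°: 212 + 154 = 366 → 366 − 360 = 6°
square ↓ −90°: 6 − 90 = -84 → -84 + 360 = 276°
analog 29° ↓ −29°: 276 − 29 = 247°
square ↑ +90°: 247 + 90 = 337°
split-comp 26° ↓ +154°: 337 + 154 = 491 → 491 − 360 = 131°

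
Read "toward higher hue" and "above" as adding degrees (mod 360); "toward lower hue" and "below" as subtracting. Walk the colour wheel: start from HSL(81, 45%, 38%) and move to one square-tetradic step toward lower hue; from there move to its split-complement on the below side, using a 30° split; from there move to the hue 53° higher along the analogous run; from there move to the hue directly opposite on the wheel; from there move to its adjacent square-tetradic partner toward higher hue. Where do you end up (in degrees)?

−90° (square ↓): 81 − 90 = -9 → -9 + 360 = 351°
+150° (split-comp 30° ↓): 351 + 150 = 501 → 501 − 360 = 141°
+53° (analog 53° ↑): 141 + 53 = 194°
+180° (complement): 194 + 180 = 374 → 374 − 360 = 14°
+90° (square ↑): 14 + 90 = 104°

104°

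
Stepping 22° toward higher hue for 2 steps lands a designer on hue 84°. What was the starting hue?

40°

2 steps of 22° (toward higher hue) give a net shift of +44°.
Start = end − shift: 84 − 44 = 40°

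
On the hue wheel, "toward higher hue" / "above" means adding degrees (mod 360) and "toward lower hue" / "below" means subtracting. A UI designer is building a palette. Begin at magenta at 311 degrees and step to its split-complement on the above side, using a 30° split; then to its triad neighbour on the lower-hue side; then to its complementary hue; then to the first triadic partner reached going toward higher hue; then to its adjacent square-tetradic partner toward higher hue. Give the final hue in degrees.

71°

split-comp 30° ↑ +210°: 311 + 210 = 521 → 521 − 360 = 161°
triadic ↓ −120°: 161 − 120 = 41°
complement +180°: 41 + 180 = 221°
triadic ↑ +120°: 221 + 120 = 341°
square ↑ +90°: 341 + 90 = 431 → 431 − 360 = 71°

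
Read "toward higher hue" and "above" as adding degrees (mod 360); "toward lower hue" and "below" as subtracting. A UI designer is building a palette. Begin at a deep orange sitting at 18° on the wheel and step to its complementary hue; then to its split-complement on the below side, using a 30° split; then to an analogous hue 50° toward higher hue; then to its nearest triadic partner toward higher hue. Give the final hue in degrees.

+180° (complement): 18 + 180 = 198°
+150° (split-comp 30° ↓): 198 + 150 = 348°
+50° (analog 50° ↑): 348 + 50 = 398 → 398 − 360 = 38°
+120° (triadic ↑): 38 + 120 = 158°

158°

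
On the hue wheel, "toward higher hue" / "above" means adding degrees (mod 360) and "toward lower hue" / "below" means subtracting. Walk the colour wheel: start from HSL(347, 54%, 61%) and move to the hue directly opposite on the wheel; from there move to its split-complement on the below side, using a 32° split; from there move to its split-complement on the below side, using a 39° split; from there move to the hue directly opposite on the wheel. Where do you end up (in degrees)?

276°

complement +180°: 347 + 180 = 527 → 527 − 360 = 167°
split-comp 32° ↓ +148°: 167 + 148 = 315°
split-comp 39° ↓ +141°: 315 + 141 = 456 → 456 − 360 = 96°
complement +180°: 96 + 180 = 276°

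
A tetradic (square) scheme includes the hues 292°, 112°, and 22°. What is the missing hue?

A square tetradic scheme places four hues every 90°.
The full set through 22° is {22°, 112°, 202°, 292°}.
Given {22°, 112°, 292°}, the missing hue is 202°.

202°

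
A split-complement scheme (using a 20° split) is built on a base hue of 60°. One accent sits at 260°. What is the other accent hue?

Split-complementary hues sit 20° either side of the complement.
Complement of the base 60°: 60 + 180 = 240°
The given accent 260° is 20° one side of 240°; the other accent sits 20° the other side: 240 − 20 = 220°

220°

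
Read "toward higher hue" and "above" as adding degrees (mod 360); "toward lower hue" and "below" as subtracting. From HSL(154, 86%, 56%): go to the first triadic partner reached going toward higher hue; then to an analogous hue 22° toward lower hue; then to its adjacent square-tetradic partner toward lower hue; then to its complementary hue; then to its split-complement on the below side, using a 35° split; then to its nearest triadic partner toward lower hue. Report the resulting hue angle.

triadic ↑ +120°: 154 + 120 = 274°
analog 22° ↓ −22°: 274 − 22 = 252°
square ↓ −90°: 252 − 90 = 162°
complement +180°: 162 + 180 = 342°
split-comp 35° ↓ +145°: 342 + 145 = 487 → 487 − 360 = 127°
triadic ↓ −120°: 127 − 120 = 7°

7°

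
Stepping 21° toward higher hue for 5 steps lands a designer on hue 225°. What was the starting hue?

5 steps of 21° (toward higher hue) give a net shift of +105°.
Start = end − shift: 225 − 105 = 120°

120°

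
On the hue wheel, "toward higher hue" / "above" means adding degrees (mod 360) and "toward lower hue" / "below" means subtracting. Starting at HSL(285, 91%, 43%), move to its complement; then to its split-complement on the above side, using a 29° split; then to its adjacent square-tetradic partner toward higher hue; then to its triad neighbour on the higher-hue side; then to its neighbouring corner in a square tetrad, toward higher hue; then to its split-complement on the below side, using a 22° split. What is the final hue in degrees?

52°

+180° (complement): 285 + 180 = 465 → 465 − 360 = 105°
+209° (split-comp 29° ↑): 105 + 209 = 314°
+90° (square ↑): 314 + 90 = 404 → 404 − 360 = 44°
+120° (triadic ↑): 44 + 120 = 164°
+90° (square ↑): 164 + 90 = 254°
+158° (split-comp 22° ↓): 254 + 158 = 412 → 412 − 360 = 52°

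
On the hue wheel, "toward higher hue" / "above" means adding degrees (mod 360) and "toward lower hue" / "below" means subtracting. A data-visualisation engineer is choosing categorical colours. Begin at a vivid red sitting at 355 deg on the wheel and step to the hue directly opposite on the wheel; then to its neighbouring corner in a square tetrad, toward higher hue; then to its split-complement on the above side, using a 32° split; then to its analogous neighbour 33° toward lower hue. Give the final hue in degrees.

complement +180°: 355 + 180 = 535 → 535 − 360 = 175°
square ↑ +90°: 175 + 90 = 265°
split-comp 32° ↑ +212°: 265 + 212 = 477 → 477 − 360 = 117°
analog 33° ↓ −33°: 117 − 33 = 84°

84°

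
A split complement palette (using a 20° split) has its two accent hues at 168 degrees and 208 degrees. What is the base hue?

The accents sit 20° either side of the complement, so the complement is their short-arc midpoint on the wheel.
Short-arc midpoint of 168° and 208°: 188°.
Base is 180° from the complement: 188 − 180 = 8°

8°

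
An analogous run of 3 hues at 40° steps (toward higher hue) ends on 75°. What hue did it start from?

2 steps of 40° (toward higher hue) give a net shift of +80°.
Start = end − shift: 75 − 80 = -5 → -5 + 360 = 355°

355°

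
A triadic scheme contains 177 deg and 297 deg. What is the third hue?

A triad spaces three hues 120° apart.
The full set is {57°, 177°, 297°}.

57°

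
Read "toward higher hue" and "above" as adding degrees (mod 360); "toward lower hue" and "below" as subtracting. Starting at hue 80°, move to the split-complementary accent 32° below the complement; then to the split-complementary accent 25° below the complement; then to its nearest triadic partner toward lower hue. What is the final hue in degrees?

263°

80 + 148 = 228°   (split-comp 32° ↓)
228 + 155 = 383 → 383 − 360 = 23°   (split-comp 25° ↓)
23 − 120 = -97 → -97 + 360 = 263°   (triadic ↓)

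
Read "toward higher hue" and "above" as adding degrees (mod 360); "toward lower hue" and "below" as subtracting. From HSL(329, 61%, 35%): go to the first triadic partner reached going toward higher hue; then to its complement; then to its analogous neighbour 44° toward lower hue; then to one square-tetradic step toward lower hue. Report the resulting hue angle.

triadic ↑ +120°: 329 + 120 = 449 → 449 − 360 = 89°
complement +180°: 89 + 180 = 269°
analog 44° ↓ −44°: 269 − 44 = 225°
square ↓ −90°: 225 − 90 = 135°

135°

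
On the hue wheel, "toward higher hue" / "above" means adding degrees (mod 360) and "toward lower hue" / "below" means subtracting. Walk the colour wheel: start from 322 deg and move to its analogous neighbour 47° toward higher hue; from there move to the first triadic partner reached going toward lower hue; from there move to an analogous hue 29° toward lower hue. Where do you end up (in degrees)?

analog 47° ↑ +47°: 322 + 47 = 369 → 369 − 360 = 9°
triadic ↓ −120°: 9 − 120 = -111 → -111 + 360 = 249°
analog 29° ↓ −29°: 249 − 29 = 220°

220°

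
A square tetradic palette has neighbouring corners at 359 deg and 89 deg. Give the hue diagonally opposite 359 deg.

A square tetradic scheme places four hues 90° apart; opposite corners are 180° apart.
359 + 180 = 539 → 539 − 360 = 179°

179°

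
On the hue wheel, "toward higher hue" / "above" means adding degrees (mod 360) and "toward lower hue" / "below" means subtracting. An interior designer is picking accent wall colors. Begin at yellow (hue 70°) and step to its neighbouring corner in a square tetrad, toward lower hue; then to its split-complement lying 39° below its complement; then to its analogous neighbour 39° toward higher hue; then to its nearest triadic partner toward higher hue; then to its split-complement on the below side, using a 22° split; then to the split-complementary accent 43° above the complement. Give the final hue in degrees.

301°

70 − 90 = -20 → -20 + 360 = 340°   (square ↓)
340 + 141 = 481 → 481 − 360 = 121°   (split-comp 39° ↓)
121 + 39 = 160°   (analog 39° ↑)
160 + 120 = 280°   (triadic ↑)
280 + 158 = 438 → 438 − 360 = 78°   (split-comp 22° ↓)
78 + 223 = 301°   (split-comp 43° ↑)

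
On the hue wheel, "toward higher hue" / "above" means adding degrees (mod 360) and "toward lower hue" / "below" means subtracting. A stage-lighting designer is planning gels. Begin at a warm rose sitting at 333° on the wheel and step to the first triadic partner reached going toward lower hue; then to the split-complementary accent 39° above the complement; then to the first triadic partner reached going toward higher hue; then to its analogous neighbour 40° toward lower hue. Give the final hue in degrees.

152°

−120° (triadic ↓): 333 − 120 = 213°
+219° (split-comp 39° ↑): 213 + 219 = 432 → 432 − 360 = 72°
+120° (triadic ↑): 72 + 120 = 192°
−40° (analog 40° ↓): 192 − 40 = 152°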